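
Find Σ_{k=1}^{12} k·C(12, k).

24576

Differentiating (1+x)^12 and setting x=1: Σ k·C(12,k) = 12·2^11 = 24576.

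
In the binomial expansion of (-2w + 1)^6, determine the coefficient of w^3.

The general term is C(6,j)·(-2w)^j·(1)^(6-j); the w^3 term has j = 3.
C(6,3) = 20.
Coefficient = C(6,3) · (-2)^3 = 20 · (-8) = -160.

-160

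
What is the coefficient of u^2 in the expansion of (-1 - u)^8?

The general term is C(8,j)·(-1)^j·(-u)^(8-j); the u^2 term has j = 6.
C(8,6) = 28.
Coefficient = C(8,6) = 28.

28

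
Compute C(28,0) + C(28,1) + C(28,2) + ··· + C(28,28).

The entries of row 28 sum to 2^28 = 268435456.

268435456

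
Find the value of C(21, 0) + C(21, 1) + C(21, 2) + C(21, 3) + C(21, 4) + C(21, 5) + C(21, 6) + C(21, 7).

1 + 21 + 210 + 1330 + 5985 + 20349 + 54264 + 116280 = 198440.

198440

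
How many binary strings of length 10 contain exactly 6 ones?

Choose the 6 positions: C(10,6) = 210.

210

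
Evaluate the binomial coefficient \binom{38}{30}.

48903492

C(38,30) = C(38,8) by symmetry.
C(38,8) = (38·37·36·35·34·33·32·31) / 8! = 1971788797440 / 40320 = 48903492.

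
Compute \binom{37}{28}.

124403620

C(37,28) = C(37,9) by symmetry.
C(37,9) = (37·36·35·34·33·32·31·30·29) / 9! = 45143585625600 / 362880 = 124403620.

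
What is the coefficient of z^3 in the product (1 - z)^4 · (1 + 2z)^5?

Coefficient of z^3 = Σ_{j} C(4,j)·(-1)^j·C(5,3-j)·2^(3-j) for j from 0 to 3.
= 80 + (-160) + 60 + (-4) = -24.

-24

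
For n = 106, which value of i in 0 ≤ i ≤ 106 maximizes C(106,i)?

53

C(106,i) is maximized at i = 106/2 = 53.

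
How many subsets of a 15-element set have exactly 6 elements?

Choose the 6 positions: C(15,6) = 5005.

5005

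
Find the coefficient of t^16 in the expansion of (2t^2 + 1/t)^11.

28160

General term: C(11,j)·(2t^2)^j·(1/t)^(11-j), with t-exponent 2j − 1(11−j) = 3j − 11.
Set 3j − 11 = 16: j = 9.
C(11,9) = 55; 2^9 = 512; 1^2 = 1.
Coefficient = 55 · 512 · 1 = 28160.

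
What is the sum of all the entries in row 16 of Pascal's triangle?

65536

The entries of row 16 sum to 2^16 = 65536.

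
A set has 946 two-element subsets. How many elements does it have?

44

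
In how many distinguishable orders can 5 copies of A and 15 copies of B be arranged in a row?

15504

Choose positions for the A's: C(20,5) = 15504.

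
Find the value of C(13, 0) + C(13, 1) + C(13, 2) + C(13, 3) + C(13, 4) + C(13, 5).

2380

1 + 13 + 78 + 286 + 715 + 1287 = 2380.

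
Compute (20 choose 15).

15504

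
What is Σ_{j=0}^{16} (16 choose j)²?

Σ C(16,j)² is the coefficient of x^16 in (1+x)^16(1+x)^16 = (1+x)^32, i.e. C(32,16) = 601080390.

601080390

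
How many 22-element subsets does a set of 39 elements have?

51021117810

C(39,22) = C(39,17) by symmetry.
C(39,17) = (39·38·37·36·35·34·33·32·31·30·29·28·27·26·25·24·23) / 17! = 18147570172421919989760000 / 355687428096000 = 51021117810.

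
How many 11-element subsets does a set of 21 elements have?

C(21,11) = C(21,10) by symmetry.
C(21,10) = (21·20·19·18·17·16·15·14·13·12) / 10! = 1279935820800 / 3628800 = 352716.

352716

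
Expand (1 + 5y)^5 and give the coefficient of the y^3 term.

1250

The general term is C(5,j)·(1)^j·(5y)^(5-j); the y^3 term has j = 2.
C(5,2) = 10.
Coefficient = C(5,2) · 5^3 = 10 · 125 = 1250.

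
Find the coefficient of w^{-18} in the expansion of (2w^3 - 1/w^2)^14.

General term: C(14,j)·(2w^3)^j·(-1/w^2)^(14-j), with w-exponent 3j − 2(14−j) = 5j − 28.
Set 5j − 28 = -18: j = 2.
C(14,2) = 91; 2^2 = 4; (-1)^12 = 1.
Coefficient = 91 · 4 · 1 = 364.

364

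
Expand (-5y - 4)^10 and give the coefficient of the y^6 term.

840000000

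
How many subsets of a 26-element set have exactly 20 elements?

Choose the 20 positions: C(26,20) = 230230.

230230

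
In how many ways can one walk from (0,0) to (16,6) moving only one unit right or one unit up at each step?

74613

Each path is a sequence of 22 steps with 16 rights: C(22,16) = 74613.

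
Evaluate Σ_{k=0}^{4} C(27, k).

20854

1 + 27 + 351 + 2925 + 17550 = 20854.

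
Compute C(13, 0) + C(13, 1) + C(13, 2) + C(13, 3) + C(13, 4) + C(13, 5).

1 + 13 + 78 + 286 + 715 + 1287 = 2380.

2380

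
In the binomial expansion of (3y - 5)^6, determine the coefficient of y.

The general term is C(6,j)·(3y)^j·(-5)^(6-j); the y^1 term has j = 1.
C(6,1) = 6.
Coefficient = C(6,1) · 3^1 · (-5)^5 = 6 · 3 · (-3125) = -56250.

-56250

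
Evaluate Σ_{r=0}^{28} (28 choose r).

The entries of row 28 sum to 2^28 = 268435456.

268435456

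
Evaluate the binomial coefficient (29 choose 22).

1560780

C(29,22) = C(29,7) by symmetry.
C(29,7) = (29·28·27·26·25·24·23) / 7! = 7866331200 / 5040 = 1560780.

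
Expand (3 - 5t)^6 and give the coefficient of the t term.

-7290

The general term is C(6,j)·(3)^j·(-5t)^(6-j); the t^1 term has j = 5.
C(6,5) = 6.
Coefficient = C(6,5) · 3^5 · (-5)^1 = 6 · 243 · (-5) = -7290.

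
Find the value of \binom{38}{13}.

5414950296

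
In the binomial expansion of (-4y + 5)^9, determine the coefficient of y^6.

43008000

The general term is C(9,j)·(-4y)^j·(5)^(9-j); the y^6 term has j = 6.
C(9,6) = 84.
Coefficient = C(9,6) · (-4)^6 · 5^3 = 84 · 4096 · 125 = 43008000.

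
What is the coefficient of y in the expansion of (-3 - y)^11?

-649539

The general term is C(11,j)·(-3)^j·(-y)^(11-j); the y^1 term has j = 10.
C(11,10) = 11.
Coefficient = C(11,10) · (-3)^10 · (-1)^1 = 11 · 59049 · (-1) = -649539.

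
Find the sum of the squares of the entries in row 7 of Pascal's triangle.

3432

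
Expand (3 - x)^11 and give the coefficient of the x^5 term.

The general term is C(11,j)·(3)^j·(-x)^(11-j); the x^5 term has j = 6.
C(11,6) = 462.
Coefficient = C(11,6) · 3^6 · (-1)^5 = 462 · 729 · (-1) = -336798.

-336798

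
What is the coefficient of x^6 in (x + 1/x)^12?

220

General term: C(12,j)·(x)^j·(1/x)^(12-j), with x-exponent 1j − 1(12−j) = 2j − 12.
Set 2j − 12 = 6: j = 9.
C(12,9) = 220; 1^9 = 1; 1^3 = 1.
Coefficient = 220 · 1 · 1 = 220.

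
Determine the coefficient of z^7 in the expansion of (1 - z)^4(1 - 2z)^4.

-96

Coefficient of z^7 = Σ_{j} C(4,j)·(-1)^j·C(4,7-j)·(-2)^(7-j) for j from 3 to 4.
= (-64) + (-32) = -96.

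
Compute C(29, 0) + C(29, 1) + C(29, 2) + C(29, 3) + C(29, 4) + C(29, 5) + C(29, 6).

1 + 29 + 406 + 3654 + 23751 + 118755 + 475020 = 621616.

621616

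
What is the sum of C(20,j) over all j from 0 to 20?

Setting x = 1 in (1+x)^20 gives Σ C(20,j) = 2^20 = 1048576.

1048576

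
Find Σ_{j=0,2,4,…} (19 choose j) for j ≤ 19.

Even-j terms of row 19 sum to 2^18 = 262144.

262144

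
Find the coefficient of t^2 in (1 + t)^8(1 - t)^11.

-5

Coefficient of t^2 = Σ_{j} C(8,j)·1^j·C(11,2-j)·(-1)^(2-j) for j from 0 to 2.
= 55 + (-88) + 28 = -5.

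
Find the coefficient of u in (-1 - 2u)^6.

The general term is C(6,j)·(-1)^j·(-2u)^(6-j); the u^1 term has j = 5.
C(6,5) = 6.
Coefficient = C(6,5) · (-1)^5 · (-2)^1 = 6 · (-1) · (-2) = 12.

12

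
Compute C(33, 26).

4272048

C(33,26) = C(33,7) by symmetry.
C(33,7) = (33·32·31·30·29·28·27) / 7! = 21531121920 / 5040 = 4272048.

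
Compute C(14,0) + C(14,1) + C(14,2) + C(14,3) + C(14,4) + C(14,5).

1 + 14 + 91 + 364 + 1001 + 2002 = 3473.

3473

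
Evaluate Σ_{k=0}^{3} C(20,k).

1351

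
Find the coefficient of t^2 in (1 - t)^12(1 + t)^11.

-11

Coefficient of t^2 = Σ_{j} C(12,j)·(-1)^j·C(11,2-j)·1^(2-j) for j from 0 to 2.
= 55 + (-132) + 66 = -11.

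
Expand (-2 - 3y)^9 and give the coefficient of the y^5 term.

-489888

The general term is C(9,j)·(-2)^j·(-3y)^(9-j); the y^5 term has j = 4.
C(9,4) = 126.
Coefficient = C(9,4) · (-2)^4 · (-3)^5 = 126 · 16 · (-243) = -489888.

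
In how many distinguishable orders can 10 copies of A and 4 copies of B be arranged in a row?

1001

Choose positions for the A's: C(14,10) = 1001.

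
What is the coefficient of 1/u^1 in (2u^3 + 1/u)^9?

144

General term: C(9,j)·(2u^3)^j·(1/u)^(9-j), with u-exponent 3j − 1(9−j) = 4j − 9.
Set 4j − 9 = -1: j = 2.
C(9,2) = 36; 2^2 = 4; 1^7 = 1.
Coefficient = 36 · 4 · 1 = 144.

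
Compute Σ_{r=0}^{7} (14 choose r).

9908

1 + 14 + 91 + 364 + 1001 + 2002 + 3003 + 3432 = 9908.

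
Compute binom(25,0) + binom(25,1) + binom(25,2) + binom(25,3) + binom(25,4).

1 + 25 + 300 + 2300 + 12650 = 15276.

15276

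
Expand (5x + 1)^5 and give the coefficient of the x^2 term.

250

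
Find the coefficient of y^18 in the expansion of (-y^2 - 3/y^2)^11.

-33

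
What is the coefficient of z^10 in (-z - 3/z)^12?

36

General term: C(12,j)·(-z)^j·(-3/z)^(12-j), with z-exponent 1j − 1(12−j) = 2j − 12.
Set 2j − 12 = 10: j = 11.
C(12,11) = 12; (-1)^11 = -1; (-3)^1 = -3.
Coefficient = 12 · (-1) · (-3) = 36.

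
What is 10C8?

45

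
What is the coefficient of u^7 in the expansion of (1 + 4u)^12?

The general term is C(12,j)·(1)^j·(4u)^(12-j); the u^7 term has j = 5.
C(12,5) = 792.
Coefficient = C(12,5) · 4^7 = 792 · 16384 = 12976128.

12976128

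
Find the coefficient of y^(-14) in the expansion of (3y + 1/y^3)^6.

18

General term: C(6,j)·(3y)^j·(1/y^3)^(6-j), with y-exponent 1j − 3(6−j) = 4j − 18.
Set 4j − 18 = -14: j = 1.
C(6,1) = 6; 3^1 = 3; 1^5 = 1.
Coefficient = 6 · 3 · 1 = 18.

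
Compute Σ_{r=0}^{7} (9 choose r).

502

1 + 9 + 36 + 84 + 126 + 126 + 84 + 36 = 502.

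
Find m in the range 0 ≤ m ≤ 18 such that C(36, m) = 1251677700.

C(36,m) increases on 0 ≤ m ≤ 18. C(36,11) = 600805296 and C(36,12) = 1251677700, so m = 12.

12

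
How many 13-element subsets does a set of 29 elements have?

67863915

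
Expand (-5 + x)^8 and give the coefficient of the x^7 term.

The general term is C(8,j)·(-5)^j·(x)^(8-j); the x^7 term has j = 1.
C(8,1) = 8.
Coefficient = C(8,1) · (-5)^1 = 8 · (-5) = -40.

-40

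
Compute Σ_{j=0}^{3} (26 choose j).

1 + 26 + 325 + 2600 = 2952.

2952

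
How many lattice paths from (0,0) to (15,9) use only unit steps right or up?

1307504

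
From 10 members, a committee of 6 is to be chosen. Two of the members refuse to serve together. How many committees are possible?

140

All 6-subsets: C(10,6) = 210. Those containing both fixed elements: C(8,4) = 70.
210 − 70 = 140.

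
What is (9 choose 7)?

36

C(9,7) = C(9,2) by symmetry.
C(9,2) = (9·8) / 2! = 72 / 2 = 36.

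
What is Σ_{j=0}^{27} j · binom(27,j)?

1811939328

Since j·C(27,j) = 27·C(26,j−1), the sum is 27·2^26 = 27·67108864 = 1811939328.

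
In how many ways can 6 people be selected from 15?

This is C(15,6) = 5005.

5005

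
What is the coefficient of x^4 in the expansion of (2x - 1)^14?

16016

The general term is C(14,j)·(2x)^j·(-1)^(14-j); the x^4 term has j = 4.
C(14,4) = 1001.
Coefficient = C(14,4) · 2^4 = 1001 · 16 = 16016.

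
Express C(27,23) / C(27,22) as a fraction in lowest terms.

C(n,k+1)/C(n,k) = (n−k)/(k+1) = (27−22)/(22+1) = 5/23.

5/23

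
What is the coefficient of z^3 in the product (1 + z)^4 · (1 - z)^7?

11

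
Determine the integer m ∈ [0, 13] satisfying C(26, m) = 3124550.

C(26,m) increases on 0 ≤ m ≤ 13. C(26,8) = 1562275 and C(26,9) = 3124550, so m = 9.

9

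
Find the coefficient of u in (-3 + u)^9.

59049

The general term is C(9,j)·(-3)^j·(u)^(9-j); the u^1 term has j = 8.
C(9,8) = 9.
Coefficient = C(9,8) · (-3)^8 = 9 · 6561 = 59049.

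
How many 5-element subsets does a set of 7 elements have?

C(7,5) = C(7,2) by symmetry.
C(7,2) = (7·6) / 2! = 42 / 2 = 21.

21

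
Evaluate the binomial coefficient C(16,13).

560

C(16,13) = C(16,3) by symmetry.
C(16,3) = (16·15·14) / 3! = 3360 / 6 = 560.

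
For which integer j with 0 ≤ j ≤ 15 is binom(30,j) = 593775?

6

C(30,j) increases on 0 ≤ j ≤ 15. C(30,5) = 142506 and C(30,6) = 593775, so j = 6.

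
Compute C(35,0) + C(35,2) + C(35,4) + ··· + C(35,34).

17179869184

Half of (1+1)^35 + (1−1)^35 gives the even-index sum: 2^34 = 17179869184.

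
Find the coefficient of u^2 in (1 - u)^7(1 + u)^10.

-4

Coefficient of u^2 = Σ_{j} C(7,j)·(-1)^j·C(10,2-j)·1^(2-j) for j from 0 to 2.
= 45 + (-70) + 21 = -4.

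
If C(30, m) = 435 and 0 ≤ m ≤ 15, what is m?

2

C(30,m) increases on 0 ≤ m ≤ 15. C(30,1) = 30 and C(30,2) = 435, so m = 2.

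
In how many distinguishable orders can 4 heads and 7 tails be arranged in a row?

330

Choose positions for the heads: C(11,4) = 330.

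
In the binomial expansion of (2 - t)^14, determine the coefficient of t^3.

The general term is C(14,j)·(2)^j·(-t)^(14-j); the t^3 term has j = 11.
C(14,11) = 364.
Coefficient = C(14,11) · 2^11 · (-1)^3 = 364 · 2048 · (-1) = -745472.

-745472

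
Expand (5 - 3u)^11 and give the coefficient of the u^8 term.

135320625

The general term is C(11,j)·(5)^j·(-3u)^(11-j); the u^8 term has j = 3.
C(11,3) = 165.
Coefficient = C(11,3) · 5^3 · (-3)^8 = 165 · 125 · 6561 = 135320625.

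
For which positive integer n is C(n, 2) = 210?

21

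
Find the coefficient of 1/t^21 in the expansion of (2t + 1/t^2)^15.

General term: C(15,j)·(2t)^j·(1/t^2)^(15-j), with t-exponent 1j − 2(15−j) = 3j − 30.
Set 3j − 30 = -21: j = 3.
C(15,3) = 455; 2^3 = 8; 1^12 = 1.
Coefficient = 455 · 8 · 1 = 3640.

3640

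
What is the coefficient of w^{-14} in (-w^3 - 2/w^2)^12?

General term: C(12,j)·(-w^3)^j·(-2/w^2)^(12-j), with w-exponent 3j − 2(12−j) = 5j − 24.
Set 5j − 24 = -14: j = 2.
C(12,2) = 66; (-1)^2 = 1; (-2)^10 = 1024.
Coefficient = 66 · 1 · 1024 = 67584.

67584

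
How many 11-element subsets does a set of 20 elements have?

C(20,11) = C(20,9) by symmetry.
C(20,9) = (20·19·18·17·16·15·14·13·12) / 9! = 60949324800 / 362880 = 167960.

167960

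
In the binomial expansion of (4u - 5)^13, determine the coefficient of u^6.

-549120000000

The general term is C(13,j)·(4u)^j·(-5)^(13-j); the u^6 term has j = 6.
C(13,6) = 1716.
Coefficient = C(13,6) · 4^6 · (-5)^7 = 1716 · 4096 · (-78125) = -549120000000.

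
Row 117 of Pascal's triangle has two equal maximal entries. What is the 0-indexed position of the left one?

58

For odd n = 117, C(117,i) peaks at i = (n−1)/2 and (n+1)/2; the lesser is 58.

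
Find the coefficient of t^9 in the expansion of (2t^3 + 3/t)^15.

6304858560

General term: C(15,j)·(2t^3)^j·(3/t)^(15-j), with t-exponent 3j − 1(15−j) = 4j − 15.
Set 4j − 15 = 9: j = 6.
C(15,6) = 5005; 2^6 = 64; 3^9 = 19683.
Coefficient = 5005 · 64 · 19683 = 6304858560.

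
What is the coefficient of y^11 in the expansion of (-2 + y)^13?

The general term is C(13,j)·(-2)^j·(y)^(13-j); the y^11 term has j = 2.
C(13,2) = 78.
Coefficient = C(13,2) · (-2)^2 = 78 · 4 = 312.

312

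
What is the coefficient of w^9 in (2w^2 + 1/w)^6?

General term: C(6,j)·(2w^2)^j·(1/w)^(6-j), with w-exponent 2j − 1(6−j) = 3j − 6.
Set 3j − 6 = 9: j = 5.
C(6,5) = 6; 2^5 = 32; 1^1 = 1.
Coefficient = 6 · 32 · 1 = 192.

192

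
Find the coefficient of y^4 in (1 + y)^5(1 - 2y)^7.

-135

Coefficient of y^4 = Σ_{j} C(5,j)·1^j·C(7,4-j)·(-2)^(4-j) for j from 0 to 4.
= 560 + (-1400) + 840 + (-140) + 5 = -135.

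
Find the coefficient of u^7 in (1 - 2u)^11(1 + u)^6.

506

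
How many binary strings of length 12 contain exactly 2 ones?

66

Choose the 2 positions: C(12,2) = 66.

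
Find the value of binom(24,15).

C(24,15) = C(24,9) by symmetry.
C(24,9) = (24·23·22·21·20·19·18·17·16) / 9! = 474467051520 / 362880 = 1307504.

1307504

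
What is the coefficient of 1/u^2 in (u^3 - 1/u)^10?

45

General term: C(10,j)·(u^3)^j·(-1/u)^(10-j), with u-exponent 3j − 1(10−j) = 4j − 10.
Set 4j − 10 = -2: j = 2.
C(10,2) = 45; 1^2 = 1; (-1)^8 = 1.
Coefficient = 45 · 1 · 1 = 45.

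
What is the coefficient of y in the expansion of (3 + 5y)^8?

The general term is C(8,j)·(3)^j·(5y)^(8-j); the y^1 term has j = 7.
C(8,7) = 8.
Coefficient = C(8,7) · 3^7 · 5^1 = 8 · 2187 · 5 = 87480.

87480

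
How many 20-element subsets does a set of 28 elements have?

3108105

C(28,20) = C(28,8) by symmetry.
C(28,8) = (28·27·26·25·24·23·22·21) / 8! = 125318793600 / 40320 = 3108105.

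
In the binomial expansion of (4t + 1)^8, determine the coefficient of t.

The general term is C(8,j)·(4t)^j·(1)^(8-j); the t^1 term has j = 1.
C(8,1) = 8.
Coefficient = C(8,1) · 4^1 = 8 · 4 = 32.

32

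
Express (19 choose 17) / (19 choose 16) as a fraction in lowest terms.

3/17

C(n,k+1)/C(n,k) = (n−k)/(k+1) = (19−16)/(16+1) = 3/17.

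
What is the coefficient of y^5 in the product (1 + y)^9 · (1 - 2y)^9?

Coefficient of y^5 = Σ_{j} C(9,j)·1^j·C(9,5-j)·(-2)^(5-j) for j from 0 to 5.
= (-4032) + 18144 + (-24192) + 12096 + (-2268) + 126 = -126.

-126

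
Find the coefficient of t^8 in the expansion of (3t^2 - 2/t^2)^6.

-2916

General term: C(6,j)·(3t^2)^j·(-2/t^2)^(6-j), with t-exponent 2j − 2(6−j) = 4j − 12.
Set 4j − 12 = 8: j = 5.
C(6,5) = 6; 3^5 = 243; (-2)^1 = -2.
Coefficient = 6 · 243 · (-2) = -2916.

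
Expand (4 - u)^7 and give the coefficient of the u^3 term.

The general term is C(7,j)·(4)^j·(-u)^(7-j); the u^3 term has j = 4.
C(7,4) = 35.
Coefficient = C(7,4) · 4^4 · (-1)^3 = 35 · 256 · (-1) = -8960.

-8960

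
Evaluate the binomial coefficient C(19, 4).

3876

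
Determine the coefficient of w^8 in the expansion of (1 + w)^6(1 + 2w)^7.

31092

Coefficient of w^8 = Σ_{j} C(6,j)·1^j·C(7,8-j)·2^(8-j) for j from 1 to 6.
= 768 + 6720 + 13440 + 8400 + 1680 + 84 = 31092.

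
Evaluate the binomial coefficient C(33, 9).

38567100

C(33,9) = (33·32·31·30·29·28·27·26·25) / 9! = 13995229248000 / 362880 = 38567100.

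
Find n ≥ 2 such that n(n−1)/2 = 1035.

n(n−1)/2 = 1035 ⇒ n(n−1) = 2070. Since 46·45 = 2070, n = 46.

46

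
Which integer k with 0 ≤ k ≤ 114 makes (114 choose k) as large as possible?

57

C(114,k) is maximized at k = 114/2 = 57.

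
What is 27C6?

296010

C(27,6) = (27·26·25·24·23·22) / 6! = 213127200 / 720 = 296010.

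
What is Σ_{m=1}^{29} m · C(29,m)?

Differentiating (1+x)^29 and setting x=1: Σ m·C(29,m) = 29·2^28 = 7784628224.

7784628224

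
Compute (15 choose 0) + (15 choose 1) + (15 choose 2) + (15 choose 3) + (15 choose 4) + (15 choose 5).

1 + 15 + 105 + 455 + 1365 + 3003 = 4944.

4944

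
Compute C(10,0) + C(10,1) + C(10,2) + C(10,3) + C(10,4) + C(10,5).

638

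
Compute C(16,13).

C(16,13) = C(16,3) by symmetry.
C(16,3) = (16·15·14) / 3! = 3360 / 6 = 560.

560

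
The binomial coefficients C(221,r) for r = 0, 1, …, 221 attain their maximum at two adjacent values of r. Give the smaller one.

110

For odd n = 221, C(221,r) peaks at r = (n−1)/2 and (n+1)/2; the smaller is 110.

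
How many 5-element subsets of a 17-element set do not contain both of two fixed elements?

5733

All 5-subsets: C(17,5) = 6188. Those containing both fixed elements: C(15,3) = 455.
6188 − 455 = 5733.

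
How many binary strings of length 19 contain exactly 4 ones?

3876

Choose the 4 positions: C(19,4) = 3876.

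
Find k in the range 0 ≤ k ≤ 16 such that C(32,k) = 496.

2

C(32,k) increases on 0 ≤ k ≤ 16. C(32,1) = 32 and C(32,2) = 496, so k = 2.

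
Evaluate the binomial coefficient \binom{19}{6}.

C(19,6) = (19·18·17·16·15·14) / 6! = 19535040 / 720 = 27132.

27132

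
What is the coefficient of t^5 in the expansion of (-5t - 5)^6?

93750

The general term is C(6,j)·(-5t)^j·(-5)^(6-j); the t^5 term has j = 5.
C(6,5) = 6.
Coefficient = C(6,5) · (-5)^5 · (-5)^1 = 6 · (-3125) · (-5) = 93750.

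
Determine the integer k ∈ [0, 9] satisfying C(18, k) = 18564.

6

C(18,k) increases on 0 ≤ k ≤ 9. C(18,5) = 8568 and C(18,6) = 18564, so k = 6.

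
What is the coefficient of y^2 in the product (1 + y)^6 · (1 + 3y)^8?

Coefficient of y^2 = Σ_{j} C(6,j)·1^j·C(8,2-j)·3^(2-j) for j from 0 to 2.
= 252 + 144 + 15 = 411.

411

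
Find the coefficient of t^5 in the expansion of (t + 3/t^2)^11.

495

General term: C(11,j)·(t)^j·(3/t^2)^(11-j), with t-exponent 1j − 2(11−j) = 3j − 22.
Set 3j − 22 = 5: j = 9.
C(11,9) = 55; 1^9 = 1; 3^2 = 9.
Coefficient = 55 · 1 · 9 = 495.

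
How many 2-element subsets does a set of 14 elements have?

C(14,2) = (14·13) / 2! = 182 / 2 = 91.

91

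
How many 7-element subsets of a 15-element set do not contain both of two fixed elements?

5148

All 7-subsets: C(15,7) = 6435. Those containing both fixed elements: C(13,5) = 1287.
6435 − 1287 = 5148.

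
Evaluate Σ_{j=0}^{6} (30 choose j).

768212

1 + 30 + 435 + 4060 + 27405 + 142506 + 593775 = 768212.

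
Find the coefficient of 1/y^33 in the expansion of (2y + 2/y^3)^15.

14909440

General term: C(15,j)·(2y)^j·(2/y^3)^(15-j), with y-exponent 1j − 3(15−j) = 4j − 45.
Set 4j − 45 = -33: j = 3.
C(15,3) = 455; 2^3 = 8; 2^12 = 4096.
Coefficient = 455 · 8 · 4096 = 14909440.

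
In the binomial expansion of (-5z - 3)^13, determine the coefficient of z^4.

The general term is C(13,j)·(-5z)^j·(-3)^(13-j); the z^4 term has j = 4.
C(13,4) = 715.
Coefficient = C(13,4) · (-5)^4 · (-3)^9 = 715 · 625 · (-19683) = -8795840625.

-8795840625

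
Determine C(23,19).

8855

C(23,19) = C(23,4) by symmetry.
C(23,4) = (23·22·21·20) / 4! = 212520 / 24 = 8855.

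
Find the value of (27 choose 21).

296010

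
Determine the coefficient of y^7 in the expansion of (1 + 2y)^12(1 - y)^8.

3480

Coefficient of y^7 = Σ_{j} C(12,j)·2^j·C(8,7-j)·(-1)^(7-j) for j from 0 to 7.
= (-8) + 672 + (-14784) + 123200 + (-443520) + 709632 + (-473088) + 101376 = 3480.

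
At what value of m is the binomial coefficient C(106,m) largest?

C(106,m) is maximized at m = 106/2 = 53.

53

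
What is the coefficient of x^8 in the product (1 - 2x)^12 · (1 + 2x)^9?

Coefficient of x^8 = Σ_{j} C(12,j)·(-2)^j·C(9,8-j)·2^(8-j) for j from 0 to 8.
= 2304 + (-110592) + 1419264 + (-7096320) + 15966720 + (-17031168) + 8515584 + (-1824768) + 126720 = -32256.

-32256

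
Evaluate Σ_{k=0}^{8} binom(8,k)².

12870

Σ C(8,k)² is the coefficient of x^8 in (1+x)^8(1+x)^8 = (1+x)^16, i.e. C(16,8) = 12870.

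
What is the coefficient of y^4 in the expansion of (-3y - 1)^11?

The general term is C(11,j)·(-3y)^j·(-1)^(11-j); the y^4 term has j = 4.
C(11,4) = 330.
Coefficient = C(11,4) · (-3)^4 · (-1)^7 = 330 · 81 · (-1) = -26730.

-26730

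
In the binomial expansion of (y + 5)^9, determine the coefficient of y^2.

2812500

The general term is C(9,j)·(y)^j·(5)^(9-j); the y^2 term has j = 2.
C(9,2) = 36.
Coefficient = C(9,2) · 5^7 = 36 · 78125 = 2812500.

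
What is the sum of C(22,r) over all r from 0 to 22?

Setting x = 1 in (1+x)^22 gives Σ C(22,r) = 2^22 = 4194304.

4194304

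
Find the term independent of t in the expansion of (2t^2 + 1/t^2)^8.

1120

General term: C(8,j)·(2t^2)^j·(1/t^2)^(8-j), with t-exponent 2j − 2(8−j) = 4j − 16.
Set 4j − 16 = 0: j = 4.
C(8,4) = 70; 2^4 = 16; 1^4 = 1.
Coefficient = 70 · 16 · 1 = 1120.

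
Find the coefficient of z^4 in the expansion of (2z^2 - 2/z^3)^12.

2027520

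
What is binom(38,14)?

C(38,14) = (38·37·36·35·34·33·32·31·30·29·28·27·26·25) / 14! = 842975203103953920000 / 87178291200 = 9669554100.

9669554100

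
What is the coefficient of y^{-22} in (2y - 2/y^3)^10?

General term: C(10,j)·(2y)^j·(-2/y^3)^(10-j), with y-exponent 1j − 3(10−j) = 4j − 30.
Set 4j − 30 = -22: j = 2.
C(10,2) = 45; 2^2 = 4; (-2)^8 = 256.
Coefficient = 45 · 4 · 256 = 46080.

46080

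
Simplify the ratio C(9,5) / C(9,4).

C(n,k+1)/C(n,k) = (n−k)/(k+1) = (9−4)/(4+1) = 5/5 = 1.

1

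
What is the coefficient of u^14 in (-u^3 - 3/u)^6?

18

General term: C(6,j)·(-u^3)^j·(-3/u)^(6-j), with u-exponent 3j − 1(6−j) = 4j − 6.
Set 4j − 6 = 14: j = 5.
C(6,5) = 6; (-1)^5 = -1; (-3)^1 = -3.
Coefficient = 6 · (-1) · (-3) = 18.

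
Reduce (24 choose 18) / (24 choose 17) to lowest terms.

C(n,k+1)/C(n,k) = (n−k)/(k+1) = (24−17)/(17+1) = 7/18.

7/18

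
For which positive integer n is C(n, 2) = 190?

20

n(n−1)/2 = 190 ⇒ n(n−1) = 380. Since 20·19 = 380, n = 20.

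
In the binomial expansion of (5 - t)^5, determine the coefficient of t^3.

The general term is C(5,j)·(5)^j·(-t)^(5-j); the t^3 term has j = 2.
C(5,2) = 10.
Coefficient = C(5,2) · 5^2 · (-1)^3 = 10 · 25 · (-1) = -250.

-250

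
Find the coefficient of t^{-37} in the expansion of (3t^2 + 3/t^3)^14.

General term: C(14,j)·(3t^2)^j·(3/t^3)^(14-j), with t-exponent 2j − 3(14−j) = 5j − 42.
Set 5j − 42 = -37: j = 1.
C(14,1) = 14; 3^1 = 3; 3^13 = 1594323.
Coefficient = 14 · 3 · 1594323 = 66961566.

66961566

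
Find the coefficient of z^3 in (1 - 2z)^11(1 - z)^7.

Coefficient of z^3 = Σ_{j} C(11,j)·(-2)^j·C(7,3-j)·(-1)^(3-j) for j from 0 to 3.
= (-35) + (-462) + (-1540) + (-1320) = -3357.

-3357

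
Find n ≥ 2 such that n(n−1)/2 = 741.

39

n(n−1)/2 = 741 ⇒ n(n−1) = 1482. Since 39·38 = 1482, n = 39.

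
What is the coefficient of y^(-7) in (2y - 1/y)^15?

General term: C(15,j)·(2y)^j·(-1/y)^(15-j), with y-exponent 1j − 1(15−j) = 2j − 15.
Set 2j − 15 = -7: j = 4.
C(15,4) = 1365; 2^4 = 16; (-1)^11 = -1.
Coefficient = 1365 · 16 · (-1) = -21840.

-21840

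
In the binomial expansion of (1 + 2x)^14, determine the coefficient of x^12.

The general term is C(14,j)·(1)^j·(2x)^(14-j); the x^12 term has j = 2.
C(14,2) = 91.
Coefficient = C(14,2) · 2^12 = 91 · 4096 = 372736.

372736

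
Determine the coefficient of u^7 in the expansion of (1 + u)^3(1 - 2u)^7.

Coefficient of u^7 = Σ_{j} C(3,j)·1^j·C(7,7-j)·(-2)^(7-j) for j from 0 to 3.
= (-128) + 1344 + (-2016) + 560 = -240.

-240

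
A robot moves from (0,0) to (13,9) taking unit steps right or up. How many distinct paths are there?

Each path is a sequence of 22 steps with 13 rights: C(22,13) = 497420.

497420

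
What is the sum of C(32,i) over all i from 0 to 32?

4294967296

Setting x = 1 in (1+x)^32 gives Σ C(32,i) = 2^32 = 4294967296.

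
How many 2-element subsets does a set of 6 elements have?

15

C(6,2) = (6·5) / 2! = 30 / 2 = 15.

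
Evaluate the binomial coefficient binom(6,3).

C(6,3) = (6·5·4) / 3! = 120 / 6 = 20.

20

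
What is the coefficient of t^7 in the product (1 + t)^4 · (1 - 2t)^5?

Coefficient of t^7 = Σ_{j} C(4,j)·1^j·C(5,7-j)·(-2)^(7-j) for j from 2 to 4.
= (-192) + 320 + (-80) = 48.

48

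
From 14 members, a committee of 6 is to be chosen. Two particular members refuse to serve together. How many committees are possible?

All 6-subsets: C(14,6) = 3003. Those containing both fixed elements: C(12,4) = 495.
3003 − 495 = 2508.

2508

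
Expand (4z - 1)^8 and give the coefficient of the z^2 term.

The general term is C(8,j)·(4z)^j·(-1)^(8-j); the z^2 term has j = 2.
C(8,2) = 28.
Coefficient = C(8,2) · 4^2 = 28 · 16 = 448.

448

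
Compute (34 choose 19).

1855967520

C(34,19) = C(34,15) by symmetry.
C(34,15) = (34·33·32·31·30·29·28·27·26·25·24·23·22·21·20) / 15! = 2427001153744527360000 / 1307674368000 = 1855967520.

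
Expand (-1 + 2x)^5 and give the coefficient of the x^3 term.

80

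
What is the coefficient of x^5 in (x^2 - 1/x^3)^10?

-120

General term: C(10,j)·(x^2)^j·(-1/x^3)^(10-j), with x-exponent 2j − 3(10−j) = 5j − 30.
Set 5j − 30 = 5: j = 7.
C(10,7) = 120; 1^7 = 1; (-1)^3 = -1.
Coefficient = 120 · 1 · (-1) = -120.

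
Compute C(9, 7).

C(9,7) = C(9,2) by symmetry.
C(9,2) = (9·8) / 2! = 72 / 2 = 36.

36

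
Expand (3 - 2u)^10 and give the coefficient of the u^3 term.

-2099520

The general term is C(10,j)·(3)^j·(-2u)^(10-j); the u^3 term has j = 7.
C(10,7) = 120.
Coefficient = C(10,7) · 3^7 · (-2)^3 = 120 · 2187 · (-8) = -2099520.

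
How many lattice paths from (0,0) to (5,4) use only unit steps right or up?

Each path is a sequence of 9 steps with 5 rights: C(9,5) = 126.

126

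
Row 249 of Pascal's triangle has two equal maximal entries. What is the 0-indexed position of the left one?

For odd n = 249, C(249,j) peaks at j = (n−1)/2 and (n+1)/2; the lower is 124.

124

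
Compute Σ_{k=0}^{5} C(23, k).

44552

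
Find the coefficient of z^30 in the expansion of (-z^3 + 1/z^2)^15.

General term: C(15,j)·(-z^3)^j·(1/z^2)^(15-j), with z-exponent 3j − 2(15−j) = 5j − 30.
Set 5j − 30 = 30: j = 12.
C(15,12) = 455; (-1)^12 = 1; 1^3 = 1.
Coefficient = 455 · 1 · 1 = 455.

455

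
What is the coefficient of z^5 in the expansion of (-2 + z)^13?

329472

The general term is C(13,j)·(-2)^j·(z)^(13-j); the z^5 term has j = 8.
C(13,8) = 1287.
Coefficient = C(13,8) · (-2)^8 = 1287 · 256 = 329472.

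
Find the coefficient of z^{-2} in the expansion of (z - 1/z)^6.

General term: C(6,j)·(z)^j·(-1/z)^(6-j), with z-exponent 1j − 1(6−j) = 2j − 6.
Set 2j − 6 = -2: j = 2.
C(6,2) = 15; 1^2 = 1; (-1)^4 = 1.
Coefficient = 15 · 1 · 1 = 15.

15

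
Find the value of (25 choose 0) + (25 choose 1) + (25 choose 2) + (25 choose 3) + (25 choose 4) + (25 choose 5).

68406

1 + 25 + 300 + 2300 + 12650 + 53130 = 68406.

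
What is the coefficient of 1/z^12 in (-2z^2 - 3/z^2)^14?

General term: C(14,j)·(-2z^2)^j·(-3/z^2)^(14-j), with z-exponent 2j − 2(14−j) = 4j − 28.
Set 4j − 28 = -12: j = 4.
C(14,4) = 1001; (-2)^4 = 16; (-3)^10 = 59049.
Coefficient = 1001 · 16 · 59049 = 945728784.

945728784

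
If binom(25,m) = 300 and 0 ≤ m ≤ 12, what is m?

C(25,m) increases on 0 ≤ m ≤ 12. C(25,1) = 25 and C(25,2) = 300, so m = 2.

2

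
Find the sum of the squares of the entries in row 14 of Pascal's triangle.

By Vandermonde's identity, Σ C(14,j)² = C(28,14) = 40116600.

40116600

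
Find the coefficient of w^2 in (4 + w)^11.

14417920

The general term is C(11,j)·(4)^j·(w)^(11-j); the w^2 term has j = 9.
C(11,9) = 55.
Coefficient = C(11,9) · 4^9 = 55 · 262144 = 14417920.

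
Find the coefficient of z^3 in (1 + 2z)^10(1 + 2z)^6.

(1 + 2z)^10(1 + 2z)^6 = (1 + 2z)^16, so the coefficient of z^3 is C(16,3)·2^3 = 560·8 = 4480.

4480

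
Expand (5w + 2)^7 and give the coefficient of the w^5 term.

The general term is C(7,j)·(5w)^j·(2)^(7-j); the w^5 term has j = 5.
C(7,5) = 21.
Coefficient = C(7,5) · 5^5 · 2^2 = 21 · 3125 · 4 = 262500.

262500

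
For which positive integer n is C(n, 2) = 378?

n(n−1)/2 = 378 ⇒ n(n−1) = 756. Since 28·27 = 756, n = 28.

28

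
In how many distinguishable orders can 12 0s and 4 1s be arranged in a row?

1820

Choose positions for the 0s: C(16,12) = 1820.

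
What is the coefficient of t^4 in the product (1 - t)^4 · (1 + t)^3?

3

Coefficient of t^4 = Σ_{j} C(4,j)·(-1)^j·C(3,4-j)·1^(4-j) for j from 1 to 4.
= (-4) + 18 + (-12) + 1 = 3.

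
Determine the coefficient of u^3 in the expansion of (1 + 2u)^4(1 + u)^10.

752

Coefficient of u^3 = Σ_{j} C(4,j)·2^j·C(10,3-j)·1^(3-j) for j from 0 to 3.
= 120 + 360 + 240 + 32 = 752.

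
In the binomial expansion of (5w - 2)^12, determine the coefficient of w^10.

The general term is C(12,j)·(5w)^j·(-2)^(12-j); the w^10 term has j = 10.
C(12,10) = 66.
Coefficient = C(12,10) · 5^10 · (-2)^2 = 66 · 9765625 · 4 = 2578125000.

2578125000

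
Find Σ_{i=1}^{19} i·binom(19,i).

Since i·C(19,i) = 19·C(18,i−1), the sum is 19·2^18 = 19·262144 = 4980736.

4980736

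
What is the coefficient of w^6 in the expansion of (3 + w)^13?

3752892

The general term is C(13,j)·(3)^j·(w)^(13-j); the w^6 term has j = 7.
C(13,7) = 1716.
Coefficient = C(13,7) · 3^7 = 1716 · 2187 = 3752892.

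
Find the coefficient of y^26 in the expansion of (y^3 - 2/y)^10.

General term: C(10,j)·(y^3)^j·(-2/y)^(10-j), with y-exponent 3j − 1(10−j) = 4j − 10.
Set 4j − 10 = 26: j = 9.
C(10,9) = 10; 1^9 = 1; (-2)^1 = -2.
Coefficient = 10 · 1 · (-2) = -20.

-20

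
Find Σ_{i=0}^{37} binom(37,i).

137438953472

Setting x = 1 in (1+x)^37 gives Σ C(37,i) = 2^37 = 137438953472.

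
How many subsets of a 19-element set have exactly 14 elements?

11628

Choose the 14 positions: C(19,14) = 11628.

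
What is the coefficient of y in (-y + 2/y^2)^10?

-960

General term: C(10,j)·(-y)^j·(2/y^2)^(10-j), with y-exponent 1j − 2(10−j) = 3j − 20.
Set 3j − 20 = 1: j = 7.
C(10,7) = 120; (-1)^7 = -1; 2^3 = 8.
Coefficient = 120 · (-1) · 8 = -960.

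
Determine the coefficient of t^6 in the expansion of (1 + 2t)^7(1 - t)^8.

Coefficient of t^6 = Σ_{j} C(7,j)·2^j·C(8,6-j)·(-1)^(6-j) for j from 0 to 6.
= 28 + (-784) + 5880 + (-15680) + 15680 + (-5376) + 448 = 196.

196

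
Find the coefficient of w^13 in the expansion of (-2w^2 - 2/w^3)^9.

-4608

General term: C(9,j)·(-2w^2)^j·(-2/w^3)^(9-j), with w-exponent 2j − 3(9−j) = 5j − 27.
Set 5j − 27 = 13: j = 8.
C(9,8) = 9; (-2)^8 = 256; (-2)^1 = -2.
Coefficient = 9 · 256 · (-2) = -4608.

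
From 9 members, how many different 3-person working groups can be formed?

84

This is C(9,3) = 84.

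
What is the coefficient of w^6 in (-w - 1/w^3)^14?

General term: C(14,j)·(-w)^j·(-1/w^3)^(14-j), with w-exponent 1j − 3(14−j) = 4j − 42.
Set 4j − 42 = 6: j = 12.
C(14,12) = 91; (-1)^12 = 1; (-1)^2 = 1.
Coefficient = 91 · 1 · 1 = 91.

91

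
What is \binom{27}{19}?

C(27,19) = C(27,8) by symmetry.
C(27,8) = (27·26·25·24·23·22·21·20) / 8! = 89513424000 / 40320 = 2220075.

2220075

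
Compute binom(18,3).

816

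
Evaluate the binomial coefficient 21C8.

C(21,8) = (21·20·19·18·17·16·15·14) / 8! = 8204716800 / 40320 = 203490.

203490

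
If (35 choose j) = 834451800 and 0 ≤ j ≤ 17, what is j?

C(35,j) increases on 0 ≤ j ≤ 17. C(35,11) = 417225900 and C(35,12) = 834451800, so j = 12.

12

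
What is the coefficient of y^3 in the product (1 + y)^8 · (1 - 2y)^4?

Coefficient of y^3 = Σ_{j} C(8,j)·1^j·C(4,3-j)·(-2)^(3-j) for j from 0 to 3.
= (-32) + 192 + (-224) + 56 = -8.

-8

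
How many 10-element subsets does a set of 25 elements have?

3268760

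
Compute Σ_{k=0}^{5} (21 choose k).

1 + 21 + 210 + 1330 + 5985 + 20349 = 27896.

27896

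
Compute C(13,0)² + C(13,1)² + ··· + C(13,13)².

By Vandermonde's identity, Σ C(13,j)² = C(26,13) = 10400600.

10400600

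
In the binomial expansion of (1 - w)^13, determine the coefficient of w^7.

The general term is C(13,j)·(1)^j·(-w)^(13-j); the w^7 term has j = 6.
C(13,6) = 1716.
Coefficient = C(13,6) · (-1)^7 = 1716 · (-1) = -1716.

-1716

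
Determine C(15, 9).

5005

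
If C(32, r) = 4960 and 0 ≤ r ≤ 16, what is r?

C(32,r) increases on 0 ≤ r ≤ 16. C(32,2) = 496 and C(32,3) = 4960, so r = 3.

3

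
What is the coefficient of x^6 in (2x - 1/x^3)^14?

372736

General term: C(14,j)·(2x)^j·(-1/x^3)^(14-j), with x-exponent 1j − 3(14−j) = 4j − 42.
Set 4j − 42 = 6: j = 12.
C(14,12) = 91; 2^12 = 4096; (-1)^2 = 1.
Coefficient = 91 · 4096 · 1 = 372736.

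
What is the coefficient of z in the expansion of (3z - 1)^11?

The general term is C(11,j)·(3z)^j·(-1)^(11-j); the z^1 term has j = 1.
C(11,1) = 11.
Coefficient = C(11,1) · 3^1 = 11 · 3 = 33.

33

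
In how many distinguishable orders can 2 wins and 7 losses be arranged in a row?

36

Choose positions for the wins: C(9,2) = 36.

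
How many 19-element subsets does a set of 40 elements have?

131282408400

C(40,19) = (40·39·38·37·36·35·34·33·32·31·30·29·28·27·26·25·24·23·22) / 19! = 15969861751731289590988800000 / 121645100408832000 = 131282408400.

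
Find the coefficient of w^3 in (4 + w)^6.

1280

The general term is C(6,j)·(4)^j·(w)^(6-j); the w^3 term has j = 3.
C(6,3) = 20.
Coefficient = C(6,3) · 4^3 = 20 · 64 = 1280.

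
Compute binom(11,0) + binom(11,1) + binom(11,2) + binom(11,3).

1 + 11 + 55 + 165 = 232.

232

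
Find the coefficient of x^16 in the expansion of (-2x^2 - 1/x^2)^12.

67584

General term: C(12,j)·(-2x^2)^j·(-1/x^2)^(12-j), with x-exponent 2j − 2(12−j) = 4j − 24.
Set 4j − 24 = 16: j = 10.
C(12,10) = 66; (-2)^10 = 1024; (-1)^2 = 1.
Coefficient = 66 · 1024 · 1 = 67584.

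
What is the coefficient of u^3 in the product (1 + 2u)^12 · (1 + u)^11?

Coefficient of u^3 = Σ_{j} C(12,j)·2^j·C(11,3-j)·1^(3-j) for j from 0 to 3.
= 165 + 1320 + 2904 + 1760 = 6149.

6149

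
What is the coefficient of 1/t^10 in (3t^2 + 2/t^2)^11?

1140480

General term: C(11,j)·(3t^2)^j·(2/t^2)^(11-j), with t-exponent 2j − 2(11−j) = 4j − 22.
Set 4j − 22 = -10: j = 3.
C(11,3) = 165; 3^3 = 27; 2^8 = 256.
Coefficient = 165 · 27 · 256 = 1140480.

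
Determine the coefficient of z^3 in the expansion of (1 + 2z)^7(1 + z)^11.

2139

Coefficient of z^3 = Σ_{j} C(7,j)·2^j·C(11,3-j)·1^(3-j) for j from 0 to 3.
= 165 + 770 + 924 + 280 = 2139.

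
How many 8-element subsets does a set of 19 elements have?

75582

C(19,8) = (19·18·17·16·15·14·13·12) / 8! = 3047466240 / 40320 = 75582.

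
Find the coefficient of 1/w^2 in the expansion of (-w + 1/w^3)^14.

General term: C(14,j)·(-w)^j·(1/w^3)^(14-j), with w-exponent 1j − 3(14−j) = 4j − 42.
Set 4j − 42 = -2: j = 10.
C(14,10) = 1001; (-1)^10 = 1; 1^4 = 1.
Coefficient = 1001 · 1 · 1 = 1001.

1001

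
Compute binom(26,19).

657800

C(26,19) = C(26,7) by symmetry.
C(26,7) = (26·25·24·23·22·21·20) / 7! = 3315312000 / 5040 = 657800.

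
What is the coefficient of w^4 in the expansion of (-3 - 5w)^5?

-9375

The general term is C(5,j)·(-3)^j·(-5w)^(5-j); the w^4 term has j = 1.
C(5,1) = 5.
Coefficient = C(5,1) · (-3)^1 · (-5)^4 = 5 · (-3) · 625 = -9375.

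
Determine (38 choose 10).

472733756

C(38,10) = (38·37·36·35·34·33·32·31·30·29) / 10! = 1715456253772800 / 3628800 = 472733756.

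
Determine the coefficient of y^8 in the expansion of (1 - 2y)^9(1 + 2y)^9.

32256

Coefficient of y^8 = Σ_{j} C(9,j)·(-2)^j·C(9,8-j)·2^(8-j) for j from 0 to 8.
= 2304 + (-82944) + 774144 + (-2709504) + 4064256 + (-2709504) + 774144 + (-82944) + 2304 = 32256.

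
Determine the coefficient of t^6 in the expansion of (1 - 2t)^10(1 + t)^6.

Coefficient of t^6 = Σ_{j} C(10,j)·(-2)^j·C(6,6-j)·1^(6-j) for j from 0 to 6.
= 1 + (-120) + 2700 + (-19200) + 50400 + (-48384) + 13440 = -1163.

-1163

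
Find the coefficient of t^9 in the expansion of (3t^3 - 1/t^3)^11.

721710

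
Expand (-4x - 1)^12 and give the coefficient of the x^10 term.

69206016

The general term is C(12,j)·(-4x)^j·(-1)^(12-j); the x^10 term has j = 10.
C(12,10) = 66.
Coefficient = C(12,10) · (-4)^10 = 66 · 1048576 = 69206016.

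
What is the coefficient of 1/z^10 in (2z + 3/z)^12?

4251528

General term: C(12,j)·(2z)^j·(3/z)^(12-j), with z-exponent 1j − 1(12−j) = 2j − 12.
Set 2j − 12 = -10: j = 1.
C(12,1) = 12; 2^1 = 2; 3^11 = 177147.
Coefficient = 12 · 2 · 177147 = 4251528.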